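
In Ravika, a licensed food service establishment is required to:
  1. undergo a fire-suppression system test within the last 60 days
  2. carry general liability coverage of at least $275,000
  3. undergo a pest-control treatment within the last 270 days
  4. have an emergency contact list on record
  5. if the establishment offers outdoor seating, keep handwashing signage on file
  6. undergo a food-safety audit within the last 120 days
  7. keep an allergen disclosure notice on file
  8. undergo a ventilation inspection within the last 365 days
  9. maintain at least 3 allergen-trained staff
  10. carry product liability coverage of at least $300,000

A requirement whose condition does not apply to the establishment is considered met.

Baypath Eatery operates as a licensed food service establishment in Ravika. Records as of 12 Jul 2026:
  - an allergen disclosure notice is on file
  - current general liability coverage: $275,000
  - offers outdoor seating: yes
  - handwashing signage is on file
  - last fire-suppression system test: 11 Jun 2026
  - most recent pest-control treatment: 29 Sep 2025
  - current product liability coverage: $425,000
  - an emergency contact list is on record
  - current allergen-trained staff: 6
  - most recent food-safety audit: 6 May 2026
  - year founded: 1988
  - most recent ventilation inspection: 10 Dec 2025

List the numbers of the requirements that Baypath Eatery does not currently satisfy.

1. fire-suppression system test 31 days ago vs limit 60 → met
2. general liability coverage $275,000 ≥ $275,000 → met
3. pest-control treatment 286 days ago vs limit 270 → not met
4. emergency contact list present → met
5. condition 'offers outdoor seating' holds; handwashing signage present → met
6. food-safety audit 67 days ago vs limit 120 → met
7. allergen disclosure notice present → met
8. ventilation inspection 214 days ago vs limit 365 → met
9. allergen-trained staff 6 ≥ 3 → met
10. product liability coverage $425,000 ≥ $300,000 → met
Not met: 3

3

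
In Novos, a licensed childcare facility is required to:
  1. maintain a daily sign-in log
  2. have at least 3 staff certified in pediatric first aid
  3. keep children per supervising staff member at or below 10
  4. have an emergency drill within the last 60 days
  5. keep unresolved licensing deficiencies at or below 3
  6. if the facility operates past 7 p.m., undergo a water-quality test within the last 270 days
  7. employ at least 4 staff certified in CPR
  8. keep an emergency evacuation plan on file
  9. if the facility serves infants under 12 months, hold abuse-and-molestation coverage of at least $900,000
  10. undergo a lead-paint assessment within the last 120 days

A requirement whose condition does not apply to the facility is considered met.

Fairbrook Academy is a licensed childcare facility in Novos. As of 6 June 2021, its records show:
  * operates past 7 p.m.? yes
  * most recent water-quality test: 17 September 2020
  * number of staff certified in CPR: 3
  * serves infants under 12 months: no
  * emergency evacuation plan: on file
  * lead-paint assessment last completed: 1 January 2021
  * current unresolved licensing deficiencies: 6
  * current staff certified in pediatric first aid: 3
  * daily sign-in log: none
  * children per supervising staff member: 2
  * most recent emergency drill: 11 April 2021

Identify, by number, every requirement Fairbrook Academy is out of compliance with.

1, 5, 7, 10

1. daily sign-in log absent → not met
2. staff certified in pediatric first aid 3 ≥ 3 → met
3. children per supervising staff member 2 ≤ 10 → met
4. emergency drill 56 days ago vs limit 60 → met
5. unresolved licensing deficiencies 6 > 3 → not met
6. condition 'operates past 7 p.m.' holds; water-quality test 262 days ago vs limit 270 → met
7. staff certified in CPR 3 < 4 → not met
8. emergency evacuation plan present → met
9. condition 'serves infants under 12 months' does not hold → requirement n/a → met
10. lead-paint assessment 156 days ago vs limit 120 → not met
Not met: 1, 5, 7, 10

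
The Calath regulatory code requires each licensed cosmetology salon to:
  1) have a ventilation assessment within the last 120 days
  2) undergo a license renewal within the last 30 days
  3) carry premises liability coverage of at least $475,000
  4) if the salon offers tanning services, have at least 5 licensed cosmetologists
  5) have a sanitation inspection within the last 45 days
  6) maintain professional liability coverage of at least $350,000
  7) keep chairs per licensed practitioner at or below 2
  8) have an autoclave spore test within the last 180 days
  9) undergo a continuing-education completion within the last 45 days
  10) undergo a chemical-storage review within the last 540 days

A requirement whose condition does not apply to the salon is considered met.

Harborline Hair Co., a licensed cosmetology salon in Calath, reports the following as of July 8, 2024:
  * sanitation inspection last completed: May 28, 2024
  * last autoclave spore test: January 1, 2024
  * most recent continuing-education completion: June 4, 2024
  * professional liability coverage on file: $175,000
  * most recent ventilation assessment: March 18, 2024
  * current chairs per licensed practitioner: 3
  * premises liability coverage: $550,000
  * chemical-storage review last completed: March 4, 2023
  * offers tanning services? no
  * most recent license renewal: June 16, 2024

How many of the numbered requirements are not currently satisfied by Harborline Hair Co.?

3

1. ventilation assessment 112 days ago vs limit 120 → met
2. license renewal 22 days ago vs limit 30 → met
3. premises liability coverage $550,000 ≥ $475,000 → met
4. condition 'offers tanning services' does not hold → requirement n/a → met
5. sanitation inspection 41 days ago vs limit 45 → met
6. professional liability coverage $175,000 < $350,000 → not met
7. chairs per licensed practitioner 3 > 2 → not met
8. autoclave spore test 189 days ago vs limit 180 → not met
9. continuing-education completion 34 days ago vs limit 45 → met
10. chemical-storage review 492 days ago vs limit 540 → met
Not met: 3 of 10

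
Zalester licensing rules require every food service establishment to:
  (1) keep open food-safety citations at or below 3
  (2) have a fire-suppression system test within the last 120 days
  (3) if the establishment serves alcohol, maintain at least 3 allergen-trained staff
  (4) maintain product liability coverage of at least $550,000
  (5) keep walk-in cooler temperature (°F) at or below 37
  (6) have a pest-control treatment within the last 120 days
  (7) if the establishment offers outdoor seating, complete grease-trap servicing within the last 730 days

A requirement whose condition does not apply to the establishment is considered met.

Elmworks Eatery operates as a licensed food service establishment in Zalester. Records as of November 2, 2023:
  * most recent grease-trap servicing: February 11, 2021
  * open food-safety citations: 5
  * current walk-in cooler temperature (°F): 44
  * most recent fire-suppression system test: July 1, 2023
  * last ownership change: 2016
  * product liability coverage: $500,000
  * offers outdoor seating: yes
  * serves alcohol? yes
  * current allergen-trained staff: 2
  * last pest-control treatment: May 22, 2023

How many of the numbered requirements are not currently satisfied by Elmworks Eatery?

1. open food-safety citations 5 > 3 → not met
2. fire-suppression system test 124 days ago vs limit 120 → not met
3. condition 'serves alcohol' holds; allergen-trained staff 2 < 3 → not met
4. product liability coverage $500,000 < $550,000 → not met
5. walk-in cooler temperature (°F) 44 > 37 → not met
6. pest-control treatment 164 days ago vs limit 120 → not met
7. condition 'offers outdoor seating' holds; grease-trap servicing 994 days ago vs limit 730 → not met
Not met: 7 of 7

7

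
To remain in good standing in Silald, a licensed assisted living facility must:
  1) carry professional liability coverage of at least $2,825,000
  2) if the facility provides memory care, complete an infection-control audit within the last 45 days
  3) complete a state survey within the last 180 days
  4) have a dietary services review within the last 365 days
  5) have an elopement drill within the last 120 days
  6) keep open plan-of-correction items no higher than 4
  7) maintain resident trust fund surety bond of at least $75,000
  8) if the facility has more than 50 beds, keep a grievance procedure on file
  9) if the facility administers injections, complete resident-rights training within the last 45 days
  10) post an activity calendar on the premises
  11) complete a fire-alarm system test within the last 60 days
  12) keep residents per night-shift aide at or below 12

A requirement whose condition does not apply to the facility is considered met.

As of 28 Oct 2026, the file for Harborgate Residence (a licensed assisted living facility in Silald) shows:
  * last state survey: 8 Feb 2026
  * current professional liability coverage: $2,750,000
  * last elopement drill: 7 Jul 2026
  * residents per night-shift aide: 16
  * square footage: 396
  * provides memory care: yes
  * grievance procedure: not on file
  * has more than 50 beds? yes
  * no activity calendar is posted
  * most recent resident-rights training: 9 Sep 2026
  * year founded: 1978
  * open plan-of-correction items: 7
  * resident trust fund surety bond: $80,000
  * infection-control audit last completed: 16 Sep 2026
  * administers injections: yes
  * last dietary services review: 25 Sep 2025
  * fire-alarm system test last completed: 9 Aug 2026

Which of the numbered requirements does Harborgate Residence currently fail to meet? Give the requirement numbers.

1. professional liability coverage $2,750,000 < $2,825,000 → not met
2. condition 'provides memory care' holds; infection-control audit 42 days ago vs limit 45 → met
3. state survey 262 days ago vs limit 180 → not met
4. dietary services review 398 days ago vs limit 365 → not met
5. elopement drill 113 days ago vs limit 120 → met
6. open plan-of-correction items 7 > 4 → not met
7. resident trust fund surety bond $80,000 ≥ $75,000 → met
8. condition 'has more than 50 beds' holds; grievance procedure absent → not met
9. condition 'administers injections' holds; resident-rights training 49 days ago vs limit 45 → not met
10. activity calendar absent → not met
11. fire-alarm system test 80 days ago vs limit 60 → not met
12. residents per night-shift aide 16 > 12 → not met
Not met: 1, 3, 4, 6, 8, 9, 10, 11, 12

1, 3, 4, 6, 8, 9, 10, 11, 12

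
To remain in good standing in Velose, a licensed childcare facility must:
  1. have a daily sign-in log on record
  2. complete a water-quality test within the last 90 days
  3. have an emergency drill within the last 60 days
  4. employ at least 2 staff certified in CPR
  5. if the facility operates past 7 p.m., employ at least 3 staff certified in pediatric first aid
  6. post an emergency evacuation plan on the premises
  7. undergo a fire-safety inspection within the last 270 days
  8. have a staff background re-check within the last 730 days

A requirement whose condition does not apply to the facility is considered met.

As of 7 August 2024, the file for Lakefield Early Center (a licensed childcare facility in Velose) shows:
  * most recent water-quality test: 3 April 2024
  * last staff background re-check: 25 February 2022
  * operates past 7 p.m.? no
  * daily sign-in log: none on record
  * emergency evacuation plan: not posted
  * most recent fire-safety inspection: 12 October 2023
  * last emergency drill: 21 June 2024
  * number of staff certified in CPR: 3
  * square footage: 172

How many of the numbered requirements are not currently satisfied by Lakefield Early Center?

1. daily sign-in log absent → not met
2. water-quality test 126 days ago vs limit 90 → not met
3. emergency drill 47 days ago vs limit 60 → met
4. staff certified in CPR 3 ≥ 2 → met
5. condition 'operates past 7 p.m.' does not hold → requirement n/a → met
6. emergency evacuation plan absent → not met
7. fire-safety inspection 300 days ago vs limit 270 → not met
8. staff background re-check 894 days ago vs limit 730 → not met
Not met: 5 of 8

5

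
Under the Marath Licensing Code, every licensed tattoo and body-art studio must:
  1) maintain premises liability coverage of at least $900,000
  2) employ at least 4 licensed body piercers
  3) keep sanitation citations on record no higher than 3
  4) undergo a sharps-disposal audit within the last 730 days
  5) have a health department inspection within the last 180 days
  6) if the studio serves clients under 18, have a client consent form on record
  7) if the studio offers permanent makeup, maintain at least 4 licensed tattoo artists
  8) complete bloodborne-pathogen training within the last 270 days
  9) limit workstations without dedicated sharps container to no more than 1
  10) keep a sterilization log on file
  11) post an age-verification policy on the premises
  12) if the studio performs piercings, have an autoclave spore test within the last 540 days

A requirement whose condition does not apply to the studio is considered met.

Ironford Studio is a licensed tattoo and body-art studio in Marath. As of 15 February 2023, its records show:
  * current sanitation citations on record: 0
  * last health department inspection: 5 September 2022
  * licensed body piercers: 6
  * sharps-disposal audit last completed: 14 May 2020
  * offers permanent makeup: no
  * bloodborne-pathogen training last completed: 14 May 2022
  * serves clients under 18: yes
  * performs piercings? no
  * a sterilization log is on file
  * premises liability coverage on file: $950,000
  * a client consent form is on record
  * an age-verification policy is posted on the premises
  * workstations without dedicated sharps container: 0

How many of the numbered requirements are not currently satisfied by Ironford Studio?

2

1. premises liability coverage $950,000 ≥ $900,000 → met
2. licensed body piercers 6 ≥ 4 → met
3. sanitation citations on record 0 ≤ 3 → met
4. sharps-disposal audit 1007 days ago vs limit 730 → not met
5. health department inspection 163 days ago vs limit 180 → met
6. condition 'serves clients under 18' holds; client consent form present → met
7. condition 'offers permanent makeup' does not hold → requirement n/a → met
8. bloodborne-pathogen training 277 days ago vs limit 270 → not met
9. workstations without dedicated sharps container 0 ≤ 1 → met
10. sterilization log present → met
11. age-verification policy present → met
12. condition 'performs piercings' does not hold → requirement n/a → met
Not met: 2 of 12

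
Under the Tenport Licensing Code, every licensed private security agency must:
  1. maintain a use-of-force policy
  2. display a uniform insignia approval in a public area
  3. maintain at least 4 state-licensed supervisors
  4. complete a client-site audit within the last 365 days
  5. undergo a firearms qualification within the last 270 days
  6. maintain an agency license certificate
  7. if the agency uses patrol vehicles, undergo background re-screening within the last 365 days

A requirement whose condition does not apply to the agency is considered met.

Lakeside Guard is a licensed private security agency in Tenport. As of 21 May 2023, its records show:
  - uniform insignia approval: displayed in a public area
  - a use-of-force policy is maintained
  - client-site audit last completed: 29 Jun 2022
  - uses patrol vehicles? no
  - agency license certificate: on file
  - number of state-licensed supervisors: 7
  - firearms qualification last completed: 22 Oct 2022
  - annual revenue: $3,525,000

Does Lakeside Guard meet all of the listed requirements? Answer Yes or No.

1. use-of-force policy present → met
2. uniform insignia approval present → met
3. state-licensed supervisors 7 ≥ 4 → met
4. client-site audit 326 days ago vs limit 365 → met
5. firearms qualification 211 days ago vs limit 270 → met
6. agency license certificate present → met
7. condition 'uses patrol vehicles' does not hold → requirement n/a → met
All met.

Yes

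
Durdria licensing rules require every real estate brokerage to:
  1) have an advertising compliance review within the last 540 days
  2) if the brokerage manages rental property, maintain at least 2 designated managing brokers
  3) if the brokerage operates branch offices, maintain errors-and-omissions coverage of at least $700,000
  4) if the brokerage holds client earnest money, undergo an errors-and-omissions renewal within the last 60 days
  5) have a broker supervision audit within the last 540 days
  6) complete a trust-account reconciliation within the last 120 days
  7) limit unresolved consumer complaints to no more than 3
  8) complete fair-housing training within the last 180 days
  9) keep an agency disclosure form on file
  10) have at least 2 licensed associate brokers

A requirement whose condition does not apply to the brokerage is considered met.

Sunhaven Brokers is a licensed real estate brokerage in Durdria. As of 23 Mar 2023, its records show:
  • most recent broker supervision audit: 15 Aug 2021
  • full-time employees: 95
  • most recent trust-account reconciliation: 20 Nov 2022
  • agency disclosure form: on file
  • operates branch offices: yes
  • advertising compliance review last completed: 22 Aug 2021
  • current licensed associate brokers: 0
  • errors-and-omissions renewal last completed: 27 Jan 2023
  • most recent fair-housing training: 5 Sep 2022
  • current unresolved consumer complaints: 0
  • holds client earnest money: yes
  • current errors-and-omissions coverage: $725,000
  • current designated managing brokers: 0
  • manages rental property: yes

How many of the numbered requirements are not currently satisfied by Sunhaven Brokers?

6

1. advertising compliance review 578 days ago vs limit 540 → not met
2. condition 'manages rental property' holds; designated managing brokers 0 < 2 → not met
3. condition 'operates branch offices' holds; errors-and-omissions coverage $725,000 ≥ $700,000 → met
4. condition 'holds client earnest money' holds; errors-and-omissions renewal 55 days ago vs limit 60 → met
5. broker supervision audit 585 days ago vs limit 540 → not met
6. trust-account reconciliation 123 days ago vs limit 120 → not met
7. unresolved consumer complaints 0 ≤ 3 → met
8. fair-housing training 199 days ago vs limit 180 → not met
9. agency disclosure form present → met
10. licensed associate brokers 0 < 2 → not met
Not met: 6 of 10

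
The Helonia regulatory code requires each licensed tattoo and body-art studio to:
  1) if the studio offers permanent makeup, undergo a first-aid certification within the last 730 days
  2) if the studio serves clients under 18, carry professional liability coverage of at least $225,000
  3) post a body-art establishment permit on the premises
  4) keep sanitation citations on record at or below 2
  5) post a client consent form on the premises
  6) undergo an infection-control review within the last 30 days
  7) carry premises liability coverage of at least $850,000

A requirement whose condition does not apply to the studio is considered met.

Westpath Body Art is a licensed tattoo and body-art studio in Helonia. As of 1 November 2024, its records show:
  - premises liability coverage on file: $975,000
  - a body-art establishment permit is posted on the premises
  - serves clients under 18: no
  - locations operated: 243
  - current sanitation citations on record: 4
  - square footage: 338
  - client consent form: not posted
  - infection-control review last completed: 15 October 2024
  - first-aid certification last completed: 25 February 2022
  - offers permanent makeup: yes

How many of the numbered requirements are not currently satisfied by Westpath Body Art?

1. condition 'offers permanent makeup' holds; first-aid certification 980 days ago vs limit 730 → not met
2. condition 'serves clients under 18' does not hold → requirement n/a → met
3. body-art establishment permit present → met
4. sanitation citations on record 4 > 2 → not met
5. client consent form absent → not met
6. infection-control review 17 days ago vs limit 30 → met
7. premises liability coverage $975,000 ≥ $850,000 → met
Not met: 3 of 7

3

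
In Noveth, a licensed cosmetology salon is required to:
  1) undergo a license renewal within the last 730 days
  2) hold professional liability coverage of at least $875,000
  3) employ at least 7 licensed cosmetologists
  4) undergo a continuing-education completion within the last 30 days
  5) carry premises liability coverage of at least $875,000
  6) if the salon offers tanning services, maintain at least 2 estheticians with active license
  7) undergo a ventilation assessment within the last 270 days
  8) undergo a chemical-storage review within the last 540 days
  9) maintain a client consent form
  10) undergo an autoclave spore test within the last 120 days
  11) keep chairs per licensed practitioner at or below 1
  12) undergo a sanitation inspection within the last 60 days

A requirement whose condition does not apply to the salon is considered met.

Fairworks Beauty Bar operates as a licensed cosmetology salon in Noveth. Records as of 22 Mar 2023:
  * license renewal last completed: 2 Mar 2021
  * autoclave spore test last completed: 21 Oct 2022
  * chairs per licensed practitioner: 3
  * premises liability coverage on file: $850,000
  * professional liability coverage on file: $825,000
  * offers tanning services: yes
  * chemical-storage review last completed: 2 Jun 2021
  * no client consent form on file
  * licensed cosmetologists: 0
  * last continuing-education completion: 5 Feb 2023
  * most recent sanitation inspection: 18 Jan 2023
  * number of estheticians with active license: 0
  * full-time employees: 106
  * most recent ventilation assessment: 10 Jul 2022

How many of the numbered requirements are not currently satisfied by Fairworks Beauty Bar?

1. license renewal 750 days ago vs limit 730 → not met
2. professional liability coverage $825,000 < $875,000 → not met
3. licensed cosmetologists 0 < 7 → not met
4. continuing-education completion 45 days ago vs limit 30 → not met
5. premises liability coverage $850,000 < $875,000 → not met
6. condition 'offers tanning services' holds; estheticians with active license 0 < 2 → not met
7. ventilation assessment 255 days ago vs limit 270 → met
8. chemical-storage review 658 days ago vs limit 540 → not met
9. client consent form absent → not met
10. autoclave spore test 152 days ago vs limit 120 → not met
11. chairs per licensed practitioner 3 > 1 → not met
12. sanitation inspection 63 days ago vs limit 60 → not met
Not met: 11 of 12

11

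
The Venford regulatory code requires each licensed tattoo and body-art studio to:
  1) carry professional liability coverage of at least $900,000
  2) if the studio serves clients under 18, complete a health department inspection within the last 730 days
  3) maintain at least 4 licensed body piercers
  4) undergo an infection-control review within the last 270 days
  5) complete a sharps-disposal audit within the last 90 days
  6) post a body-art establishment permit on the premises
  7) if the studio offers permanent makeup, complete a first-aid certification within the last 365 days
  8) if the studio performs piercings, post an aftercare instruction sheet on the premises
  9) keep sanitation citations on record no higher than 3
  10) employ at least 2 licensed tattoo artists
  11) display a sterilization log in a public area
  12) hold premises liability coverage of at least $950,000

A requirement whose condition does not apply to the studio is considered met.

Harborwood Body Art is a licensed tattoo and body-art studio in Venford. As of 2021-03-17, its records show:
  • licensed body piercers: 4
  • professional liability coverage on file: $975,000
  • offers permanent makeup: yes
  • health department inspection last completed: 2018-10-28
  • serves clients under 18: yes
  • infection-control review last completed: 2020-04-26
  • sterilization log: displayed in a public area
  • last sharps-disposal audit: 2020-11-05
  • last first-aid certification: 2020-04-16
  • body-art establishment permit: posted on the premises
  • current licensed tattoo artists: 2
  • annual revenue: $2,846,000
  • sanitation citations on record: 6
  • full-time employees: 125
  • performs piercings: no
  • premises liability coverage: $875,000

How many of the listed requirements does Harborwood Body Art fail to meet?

1. professional liability coverage $975,000 ≥ $900,000 → met
2. condition 'serves clients under 18' holds; health department inspection 871 days ago vs limit 730 → not met
3. licensed body piercers 4 ≥ 4 → met
4. infection-control review 325 days ago vs limit 270 → not met
5. sharps-disposal audit 132 days ago vs limit 90 → not met
6. body-art establishment permit present → met
7. condition 'offers permanent makeup' holds; first-aid certification 335 days ago vs limit 365 → met
8. condition 'performs piercings' does not hold → requirement n/a → met
9. sanitation citations on record 6 > 3 → not met
10. licensed tattoo artists 2 ≥ 2 → met
11. sterilization log present → met
12. premises liability coverage $875,000 < $950,000 → not met
Not met: 5 of 12

5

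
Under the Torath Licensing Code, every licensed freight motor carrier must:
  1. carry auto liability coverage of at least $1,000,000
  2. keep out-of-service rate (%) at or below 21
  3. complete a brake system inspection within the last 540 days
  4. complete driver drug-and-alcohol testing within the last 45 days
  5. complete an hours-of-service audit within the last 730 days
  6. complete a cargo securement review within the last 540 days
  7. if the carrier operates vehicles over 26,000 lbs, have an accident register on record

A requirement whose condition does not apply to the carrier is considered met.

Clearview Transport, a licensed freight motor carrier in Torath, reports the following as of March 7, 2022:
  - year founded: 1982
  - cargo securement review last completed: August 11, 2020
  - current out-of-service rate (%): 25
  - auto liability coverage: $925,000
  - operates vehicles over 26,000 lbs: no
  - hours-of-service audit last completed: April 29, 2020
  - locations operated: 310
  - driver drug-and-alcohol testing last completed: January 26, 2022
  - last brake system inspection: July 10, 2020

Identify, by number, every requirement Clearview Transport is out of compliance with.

1. auto liability coverage $925,000 < $1,000,000 → not met
2. out-of-service rate (%) 25 > 21 → not met
3. brake system inspection 605 days ago vs limit 540 → not met
4. driver drug-and-alcohol testing 40 days ago vs limit 45 → met
5. hours-of-service audit 677 days ago vs limit 730 → met
6. cargo securement review 573 days ago vs limit 540 → not met
7. condition 'operates vehicles over 26,000 lbs' does not hold → requirement n/a → met
Not met: 1, 2, 3, 6

1, 2, 3, 6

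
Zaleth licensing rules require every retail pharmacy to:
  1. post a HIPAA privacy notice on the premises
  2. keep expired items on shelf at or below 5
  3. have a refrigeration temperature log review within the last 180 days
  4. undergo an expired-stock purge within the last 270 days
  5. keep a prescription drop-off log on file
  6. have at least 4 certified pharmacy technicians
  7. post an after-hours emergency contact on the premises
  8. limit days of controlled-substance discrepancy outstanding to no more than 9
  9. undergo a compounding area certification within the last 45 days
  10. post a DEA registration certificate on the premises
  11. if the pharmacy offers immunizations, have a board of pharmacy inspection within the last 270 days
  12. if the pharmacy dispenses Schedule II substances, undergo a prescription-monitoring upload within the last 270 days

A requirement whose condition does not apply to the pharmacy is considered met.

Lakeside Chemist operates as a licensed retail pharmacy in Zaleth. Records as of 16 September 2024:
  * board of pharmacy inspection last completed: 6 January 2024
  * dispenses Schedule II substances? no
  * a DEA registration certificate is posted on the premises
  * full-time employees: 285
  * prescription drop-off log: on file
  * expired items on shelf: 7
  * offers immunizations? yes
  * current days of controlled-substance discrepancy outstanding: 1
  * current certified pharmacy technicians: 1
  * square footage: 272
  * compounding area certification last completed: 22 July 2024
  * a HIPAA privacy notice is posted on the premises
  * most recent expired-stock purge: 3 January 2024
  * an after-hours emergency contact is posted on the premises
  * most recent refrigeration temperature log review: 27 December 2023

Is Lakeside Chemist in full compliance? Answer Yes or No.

1. HIPAA privacy notice present → met
2. expired items on shelf 7 > 5 → not met
3. refrigeration temperature log review 264 days ago vs limit 180 → not met
4. expired-stock purge 257 days ago vs limit 270 → met
5. prescription drop-off log present → met
6. certified pharmacy technicians 1 < 4 → not met
7. after-hours emergency contact present → met
8. days of controlled-substance discrepancy outstanding 1 ≤ 9 → met
9. compounding area certification 56 days ago vs limit 45 → not met
10. DEA registration certificate present → met
11. condition 'offers immunizations' holds; board of pharmacy inspection 254 days ago vs limit 270 → met
12. condition 'dispenses Schedule II substances' does not hold → requirement n/a → met
Not met: 2, 3, 6, 9

No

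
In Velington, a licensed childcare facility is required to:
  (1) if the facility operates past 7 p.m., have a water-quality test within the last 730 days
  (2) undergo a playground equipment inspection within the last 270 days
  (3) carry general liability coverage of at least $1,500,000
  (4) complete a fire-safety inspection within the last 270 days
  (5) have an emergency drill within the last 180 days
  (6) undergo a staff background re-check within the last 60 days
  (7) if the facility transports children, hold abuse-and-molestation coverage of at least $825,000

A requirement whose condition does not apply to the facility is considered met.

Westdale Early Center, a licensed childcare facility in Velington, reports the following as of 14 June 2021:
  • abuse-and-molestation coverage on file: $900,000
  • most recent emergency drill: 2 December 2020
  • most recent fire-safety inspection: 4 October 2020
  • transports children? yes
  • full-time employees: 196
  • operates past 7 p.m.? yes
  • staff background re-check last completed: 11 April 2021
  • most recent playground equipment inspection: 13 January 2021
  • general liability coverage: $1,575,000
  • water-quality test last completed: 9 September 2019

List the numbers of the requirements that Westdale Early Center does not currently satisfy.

1. condition 'operates past 7 p.m.' holds; water-quality test 644 days ago vs limit 730 → met
2. playground equipment inspection 152 days ago vs limit 270 → met
3. general liability coverage $1,575,000 ≥ $1,500,000 → met
4. fire-safety inspection 253 days ago vs limit 270 → met
5. emergency drill 194 days ago vs limit 180 → not met
6. staff background re-check 64 days ago vs limit 60 → not met
7. condition 'transports children' holds; abuse-and-molestation coverage $900,000 ≥ $825,000 → met
Not met: 5, 6

5, 6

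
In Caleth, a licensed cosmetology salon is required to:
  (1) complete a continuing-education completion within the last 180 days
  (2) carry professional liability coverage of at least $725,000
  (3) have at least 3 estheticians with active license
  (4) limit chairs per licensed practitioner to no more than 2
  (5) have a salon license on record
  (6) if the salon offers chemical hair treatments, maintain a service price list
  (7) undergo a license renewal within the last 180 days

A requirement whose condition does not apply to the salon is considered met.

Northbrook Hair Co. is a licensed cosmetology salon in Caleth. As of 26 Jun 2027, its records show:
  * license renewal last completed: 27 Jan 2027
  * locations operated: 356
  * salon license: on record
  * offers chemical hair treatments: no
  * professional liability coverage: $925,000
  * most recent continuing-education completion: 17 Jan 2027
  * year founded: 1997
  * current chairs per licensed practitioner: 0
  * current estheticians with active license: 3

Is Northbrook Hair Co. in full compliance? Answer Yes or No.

1. continuing-education completion 160 days ago vs limit 180 → met
2. professional liability coverage $925,000 ≥ $725,000 → met
3. estheticians with active license 3 ≥ 3 → met
4. chairs per licensed practitioner 0 ≤ 2 → met
5. salon license present → met
6. condition 'offers chemical hair treatments' does not hold → requirement n/a → met
7. license renewal 150 days ago vs limit 180 → met
All met.

Yes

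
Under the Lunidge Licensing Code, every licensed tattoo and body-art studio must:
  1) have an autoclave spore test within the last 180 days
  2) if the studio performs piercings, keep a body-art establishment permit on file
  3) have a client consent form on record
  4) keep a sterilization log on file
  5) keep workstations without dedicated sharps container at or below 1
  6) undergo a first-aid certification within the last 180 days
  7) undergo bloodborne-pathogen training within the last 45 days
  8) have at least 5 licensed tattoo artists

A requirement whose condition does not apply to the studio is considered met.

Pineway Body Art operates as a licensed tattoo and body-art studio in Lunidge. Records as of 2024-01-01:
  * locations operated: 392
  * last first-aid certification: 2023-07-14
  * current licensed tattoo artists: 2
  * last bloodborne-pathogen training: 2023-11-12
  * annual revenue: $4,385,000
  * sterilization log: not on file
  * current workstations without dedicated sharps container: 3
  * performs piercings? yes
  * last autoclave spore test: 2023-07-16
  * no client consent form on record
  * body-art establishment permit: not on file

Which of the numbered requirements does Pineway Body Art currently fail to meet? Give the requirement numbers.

1. autoclave spore test 169 days ago vs limit 180 → met
2. condition 'performs piercings' holds; body-art establishment permit absent → not met
3. client consent form absent → not met
4. sterilization log absent → not met
5. workstations without dedicated sharps container 3 > 1 → not met
6. first-aid certification 171 days ago vs limit 180 → met
7. bloodborne-pathogen training 50 days ago vs limit 45 → not met
8. licensed tattoo artists 2 < 5 → not met
Not met: 2, 3, 4, 5, 7, 8

2, 3, 4, 5, 7, 8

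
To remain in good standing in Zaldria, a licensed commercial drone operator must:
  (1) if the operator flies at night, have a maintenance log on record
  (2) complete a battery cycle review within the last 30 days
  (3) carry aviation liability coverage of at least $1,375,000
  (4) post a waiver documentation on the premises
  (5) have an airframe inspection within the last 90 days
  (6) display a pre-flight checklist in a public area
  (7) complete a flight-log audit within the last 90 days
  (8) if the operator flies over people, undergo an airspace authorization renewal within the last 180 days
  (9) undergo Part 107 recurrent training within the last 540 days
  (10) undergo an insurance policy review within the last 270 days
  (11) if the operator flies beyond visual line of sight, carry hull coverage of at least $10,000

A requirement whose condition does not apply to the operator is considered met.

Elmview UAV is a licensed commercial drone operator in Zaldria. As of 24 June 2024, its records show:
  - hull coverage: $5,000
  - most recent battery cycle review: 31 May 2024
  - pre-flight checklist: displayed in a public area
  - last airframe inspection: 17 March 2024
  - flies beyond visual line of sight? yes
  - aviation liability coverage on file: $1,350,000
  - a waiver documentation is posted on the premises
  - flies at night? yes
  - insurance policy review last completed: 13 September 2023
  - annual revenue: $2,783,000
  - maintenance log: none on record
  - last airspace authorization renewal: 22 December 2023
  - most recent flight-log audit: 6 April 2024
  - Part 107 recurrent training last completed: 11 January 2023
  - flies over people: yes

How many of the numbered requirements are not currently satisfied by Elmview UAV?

1. condition 'flies at night' holds; maintenance log absent → not met
2. battery cycle review 24 days ago vs limit 30 → met
3. aviation liability coverage $1,350,000 < $1,375,000 → not met
4. waiver documentation present → met
5. airframe inspection 99 days ago vs limit 90 → not met
6. pre-flight checklist present → met
7. flight-log audit 79 days ago vs limit 90 → met
8. condition 'flies over people' holds; airspace authorization renewal 185 days ago vs limit 180 → not met
9. Part 107 recurrent training 530 days ago vs limit 540 → met
10. insurance policy review 285 days ago vs limit 270 → not met
11. condition 'flies beyond visual line of sight' holds; hull coverage $5,000 < $10,000 → not met
Not met: 6 of 11

6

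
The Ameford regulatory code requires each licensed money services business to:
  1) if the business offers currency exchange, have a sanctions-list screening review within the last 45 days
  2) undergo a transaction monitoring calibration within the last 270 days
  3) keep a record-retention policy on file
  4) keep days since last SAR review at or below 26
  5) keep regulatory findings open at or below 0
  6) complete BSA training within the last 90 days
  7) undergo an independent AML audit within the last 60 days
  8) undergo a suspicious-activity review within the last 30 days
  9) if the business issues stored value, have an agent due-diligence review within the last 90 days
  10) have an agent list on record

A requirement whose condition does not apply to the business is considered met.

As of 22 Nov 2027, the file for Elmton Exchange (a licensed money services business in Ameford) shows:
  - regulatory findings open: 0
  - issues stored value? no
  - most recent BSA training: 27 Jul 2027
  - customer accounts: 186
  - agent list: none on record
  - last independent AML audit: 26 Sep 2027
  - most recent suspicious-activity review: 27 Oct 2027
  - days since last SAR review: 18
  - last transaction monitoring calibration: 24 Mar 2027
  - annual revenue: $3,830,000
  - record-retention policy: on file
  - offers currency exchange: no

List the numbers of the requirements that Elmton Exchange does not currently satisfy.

1. condition 'offers currency exchange' does not hold → requirement n/a → met
2. transaction monitoring calibration 243 days ago vs limit 270 → met
3. record-retention policy present → met
4. days since last SAR review 18 ≤ 26 → met
5. regulatory findings open 0 ≤ 0 → met
6. BSA training 118 days ago vs limit 90 → not met
7. independent AML audit 57 days ago vs limit 60 → met
8. suspicious-activity review 26 days ago vs limit 30 → met
9. condition 'issues stored value' does not hold → requirement n/a → met
10. agent list absent → not met
Not met: 6, 10

6, 10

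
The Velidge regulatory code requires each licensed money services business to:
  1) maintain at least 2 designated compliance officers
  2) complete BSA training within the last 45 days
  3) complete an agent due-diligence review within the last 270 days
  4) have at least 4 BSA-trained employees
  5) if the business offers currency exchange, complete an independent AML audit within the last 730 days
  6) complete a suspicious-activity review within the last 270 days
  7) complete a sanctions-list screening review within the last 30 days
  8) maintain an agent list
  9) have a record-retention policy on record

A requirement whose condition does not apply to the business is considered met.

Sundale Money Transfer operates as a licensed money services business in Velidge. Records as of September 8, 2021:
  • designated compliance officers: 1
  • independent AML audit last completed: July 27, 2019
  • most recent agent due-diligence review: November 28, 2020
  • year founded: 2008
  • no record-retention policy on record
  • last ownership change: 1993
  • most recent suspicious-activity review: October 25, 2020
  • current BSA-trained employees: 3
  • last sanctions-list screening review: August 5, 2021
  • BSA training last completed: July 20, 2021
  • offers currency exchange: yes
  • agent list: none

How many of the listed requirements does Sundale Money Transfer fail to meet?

1. designated compliance officers 1 < 2 → not met
2. BSA training 50 days ago vs limit 45 → not met
3. agent due-diligence review 284 days ago vs limit 270 → not met
4. BSA-trained employees 3 < 4 → not met
5. condition 'offers currency exchange' holds; independent AML audit 774 days ago vs limit 730 → not met
6. suspicious-activity review 318 days ago vs limit 270 → not met
7. sanctions-list screening review 34 days ago vs limit 30 → not met
8. agent list absent → not met
9. record-retention policy absent → not met
Not met: 9 of 9

9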